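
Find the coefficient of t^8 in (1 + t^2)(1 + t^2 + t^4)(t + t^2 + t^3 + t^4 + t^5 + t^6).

5

(1 + t^2) has coefficients 1,0,1 for degrees 0…2.
(1 + t^2 + t^4) has coefficients 1,0,1,0,1,0,0,0,0 for degrees 0…8.
Finally multiplying by (t + t^2 + t^3 + t^4 + t^5 + t^6), the product of all factors after the first has coefficients 0,1,1,2,2,3,3,2,2 for degrees 0…8.
[t^8] = 1·2 + 1·3 = 5.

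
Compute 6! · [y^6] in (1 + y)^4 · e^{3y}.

The EGF product rule gives c_6 = Σ_{k_1+k_2=6} C(6; k_1,k_2) · ∏ g_i(k_i), where (1+y)^4 gives the falling factorial (4)_k; e^{3y} gives (3)^k.
g_1(k) for k = 0…6: 1, 4, 12, 24, 24, 0, 0.
g_2(k) for k = 0…6: 1, 3, 9, 27, 81, 243, 729.
c_6 = Σ_k C(6,k)·g_1(k)·g_2(6−k) = 1·1·729 + 6·4·243 + 15·12·81 + 20·24·27 + 15·24·9 = 729 + 5832 + 14580 + 12960 + 3240 = 37341.

37341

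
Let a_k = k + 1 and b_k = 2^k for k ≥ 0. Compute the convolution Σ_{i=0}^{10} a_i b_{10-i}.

The convolution is the x^10 coefficient of A(x)B(x).
Σ = 1·1024 + 2·512 + 3·256 + 4·128 + 5·64 + 6·32 + 7·16 + 8·8 + 9·4 + 10·2 + 11·1 = 4083.

4083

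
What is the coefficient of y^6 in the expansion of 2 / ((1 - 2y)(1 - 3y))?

4118

Partial fractions give a closed form: a_n = (-4)·2^n + (6)·3^n.
At n = 6: a_6 = 4118.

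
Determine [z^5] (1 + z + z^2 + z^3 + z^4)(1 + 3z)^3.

63

(1 + z + z^2 + z^3 + z^4) has coefficients 1,1,1,1,1 for degrees 0…4.
(1 + 3z)^3 has coefficients 1,9,27,27,0,0 for degrees 0…5.
[z^5] = 1·0 + 1·0 + 1·27 + 1·27 + 1·9 = 63.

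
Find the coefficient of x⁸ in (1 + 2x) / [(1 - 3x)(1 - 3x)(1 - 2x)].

The denominator gives the recurrence a_n = 8a_(n−1) − 21a_(n−2) + 18a_(n−3) for n ≥ 3; the numerator fixes a_0 = 1, a_1 = 10, a_2 = 59.
Iterating: 1, 10, 59, 280, 1181, 4630, 17279, 62260, 218561, so a_8 = 218561.

218561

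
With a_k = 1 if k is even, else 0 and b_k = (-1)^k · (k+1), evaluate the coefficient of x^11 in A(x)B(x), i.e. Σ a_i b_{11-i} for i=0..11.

The convolution is the x^11 coefficient of A(x)B(x).
Σ = 1·(-12) + 0·11 + 1·(-10) + 0·9 + 1·(-8) + 0·7 + 1·(-6) + 0·5 + 1·(-4) + 0·3 + 1·(-2) + 0·1 = -42.

-42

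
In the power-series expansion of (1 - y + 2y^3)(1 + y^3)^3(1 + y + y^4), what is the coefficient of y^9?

7

(1 - y + 2y^3) has coefficients 1,-1,0,2 for degrees 0…3.
(1 + y^3)^3 has coefficients 1,0,0,3,0,0,3,0,0,1 for degrees 0…9.
Finally multiplying by (1 + y + y^4), the product of all factors after the first has coefficients 1,1,0,3,4,0,3,6,0,1 for degrees 0…9.
[y^9] = 1·1 − 1·0 + 2·3 = 7.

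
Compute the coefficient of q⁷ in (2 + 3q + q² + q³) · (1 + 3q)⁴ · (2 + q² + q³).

(2 + 3q + q² + q³) has coefficients 2,3,1,1 for degrees 0…3.
(1 + 3q)⁴ has coefficients 1,12,54,108,81,0,0,0 for degrees 0…7.
Finally multiplying by (2 + q² + q³), the product of all factors after the first has coefficients 2,24,109,229,228,162,189,81 for degrees 0…7.
[q⁷] = 2·81 + 3·189 + 1·162 + 1·228 = 1119.

1119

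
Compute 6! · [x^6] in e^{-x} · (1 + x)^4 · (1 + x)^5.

6067

The EGF product rule gives c_6 = Σ_{k_1+k_2+k_3=6} C(6; k_1,k_2,k_3) · ∏ g_i(k_i), where e^{-x} gives (-1)^k; (1+x)^4 gives the falling factorial (4)_k; (1+x)^5 gives the falling factorial (5)_k.
g_1(k) for k = 0…6: 1, -1, 1, -1, 1, -1, 1.
g_2(k) for k = 0…6: 1, 4, 12, 24, 24, 0, 0.
g_3(k) for k = 0…6: 1, 5, 20, 60, 120, 120, 0.
First combine the last two factors: h(k) = Σ_j C(k,j)·g_2(j)·g_3(k−j) for k = 0…6: 1, 9, 72, 504, 3024, 15120, 60480.
c_6 = Σ_k C(6,k)·g_1(k)·h(6−k) = 1·1·60480 + 6·(-1)·15120 + 15·1·3024 + 20·(-1)·504 + 15·1·72 + 6·(-1)·9 + 1·1·1 = 60480 − 90720 + 45360 − 10080 + 1080 − 54 + 1 = 6067.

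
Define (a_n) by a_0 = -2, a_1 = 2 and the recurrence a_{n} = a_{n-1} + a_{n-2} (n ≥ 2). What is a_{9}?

26

The ordinary generating function has denominator 1 - y - y^2.
Iterating the recurrence: a_0,…,a_{9} = -2, 2, 0, 2, 2, 4, 6, 10, 16, 26.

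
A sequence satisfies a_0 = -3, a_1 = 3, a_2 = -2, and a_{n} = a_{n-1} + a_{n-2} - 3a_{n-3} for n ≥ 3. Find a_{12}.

The ordinary generating function has denominator 1 - t - t^2 + 3t^3.
Iterating the recurrence: a_0,…,a_{12} = -3, 3, -2, 10, -1, 15, -16, 2, -59, -9, -74, 94, 47.

47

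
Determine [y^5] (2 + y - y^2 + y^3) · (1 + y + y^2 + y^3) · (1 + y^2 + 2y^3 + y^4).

(2 + y - y^2 + y^3) has coefficients 2,1,-1,1 for degrees 0…3.
(1 + y + y^2 + y^3) has coefficients 1,1,1,1,0,0 for degrees 0…5.
Finally multiplying by (1 + y^2 + 2y^3 + y^4), the product of all factors after the first has coefficients 1,1,2,4,4,4 for degrees 0…5.
[y^5] = 2·4 + 1·4 − 1·4 + 1·2 = 10.

10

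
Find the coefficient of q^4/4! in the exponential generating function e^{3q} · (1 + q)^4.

1473

The EGF product rule gives c_4 = Σ_{k_1+k_2=4} C(4; k_1,k_2) · ∏ g_i(k_i), where e^{3q} gives (3)^k; (1+q)^4 gives the falling factorial (4)_k.
g_1(k) for k = 0…4: 1, 3, 9, 27, 81.
g_2(k) for k = 0…4: 1, 4, 12, 24, 24.
c_4 = Σ_k C(4,k)·g_1(k)·g_2(4−k) = 1·1·24 + 4·3·24 + 6·9·12 + 4·27·4 + 1·81·1 = 24 + 288 + 648 + 432 + 81 = 1473.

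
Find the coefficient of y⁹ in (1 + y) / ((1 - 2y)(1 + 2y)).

The denominator gives the recurrence a_n = 4a_(n−2) for n ≥ 2; the numerator fixes a_0 = 1, a_1 = 1.
Iterating: 1, 1, 4, 4, 16, 16, 64, 64, 256, 256, so a_9 = 256.

256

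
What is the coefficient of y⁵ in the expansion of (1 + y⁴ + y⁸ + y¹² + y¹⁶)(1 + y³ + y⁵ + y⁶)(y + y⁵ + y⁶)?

(1 + y⁴ + y⁸ + y¹² + y¹⁶) has coefficients 1,0,0,0,1,0 for degrees 0…5.
(1 + y³ + y⁵ + y⁶) has coefficients 1,0,0,1,0,1 for degrees 0…5.
Finally multiplying by (y + y⁵ + y⁶), the product of all factors after the first has coefficients 0,1,0,0,1,1 for degrees 0…5.
[y⁵] = 1·1 + 1·1 = 2.

2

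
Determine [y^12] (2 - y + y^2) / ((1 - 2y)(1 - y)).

The denominator gives the recurrence a_n = 3a_(n−1) − 2a_(n−2) for n ≥ 3; the numerator fixes a_0 = 2, a_1 = 5, a_2 = 12.
Iterating: 2, 5, 12, 26, 54, 110, 222, 446, 894, 1790, 3582, 7166, 14334, so a_12 = 14334.

14334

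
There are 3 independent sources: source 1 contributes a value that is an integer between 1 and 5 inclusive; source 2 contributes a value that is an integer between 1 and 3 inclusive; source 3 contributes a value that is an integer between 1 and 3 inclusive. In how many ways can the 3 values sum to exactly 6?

8

The generating function for the choices is (q + q² + q³ + q⁴ + q⁵)·(q + q² + q³)·(q + q² + q³); the count is [q⁶].
(q + q² + q³ + q⁴ + q⁵) has coefficients 0,1,1,1,1,1 for degrees 0…5.
(q + q² + q³) has coefficients 0,1,1,1,0,0,0 for degrees 0…6.
Finally multiplying by (q + q² + q³), the product of all factors after the first has coefficients 0,0,1,2,3,2,1 for degrees 0…6.
[q⁶] = 1·2 + 1·3 + 1·2 + 1·1 + 1·0 = 8.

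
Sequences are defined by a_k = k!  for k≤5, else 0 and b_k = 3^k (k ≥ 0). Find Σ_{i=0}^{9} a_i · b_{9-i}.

Write out a_i and b_{9-i} for i = 0,…,9 and sum the products.
Σ = 1·19683 + 1·6561 + 2·2187 + 6·729 + 24·243 + 120·81 + 0·27 + 0·9 + 0·3 + 0·1 = 50544.

50544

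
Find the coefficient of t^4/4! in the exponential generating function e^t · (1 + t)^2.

21

The EGF product rule gives c_4 = Σ_{k_1+k_2=4} C(4; k_1,k_2) · ∏ g_i(k_i), where e^t gives (1)^k; (1+t)^2 gives the falling factorial (2)_k.
g_1(k) for k = 0…4: 1, 1, 1, 1, 1.
g_2(k) for k = 0…4: 1, 2, 2, 0, 0.
c_4 = Σ_k C(4,k)·g_1(k)·g_2(4−k) = 6·1·2 + 4·1·2 + 1·1·1 = 12 + 8 + 1 = 21.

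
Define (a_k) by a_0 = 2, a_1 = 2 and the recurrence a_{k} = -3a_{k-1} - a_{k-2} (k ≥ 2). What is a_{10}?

-18698

The ordinary generating function has denominator 1 + 3q + q^2.
Iterating the recurrence: a_0,…,a_{10} = 2, 2, -8, 22, -58, 152, -398, 1042, -2728, 7142, -18698.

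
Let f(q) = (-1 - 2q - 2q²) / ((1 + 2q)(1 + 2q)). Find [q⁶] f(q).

The denominator gives the recurrence a_n = −4a_(n−1) − 4a_(n−2) for n ≥ 3; the numerator fixes a_0 = -1, a_1 = 2, a_2 = -6.
Iterating: -1, 2, -6, 16, -40, 96, -224, so a_6 = -224.

-224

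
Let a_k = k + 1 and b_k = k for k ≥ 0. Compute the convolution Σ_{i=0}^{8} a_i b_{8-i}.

The convolution is the x^8 coefficient of A(x)B(x).
Σ = 1·8 + 2·7 + 3·6 + 4·5 + 5·4 + 6·3 + 7·2 + 8·1 + 9·0 = 120.

120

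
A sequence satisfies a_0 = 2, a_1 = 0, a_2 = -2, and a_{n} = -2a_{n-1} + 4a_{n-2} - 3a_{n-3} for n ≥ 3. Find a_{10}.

-3140

The ordinary generating function has denominator 1 + 2t - 4t^2 + 3t^3.
Iterating the recurrence: a_0,…,a_{10} = 2, 0, -2, -2, -4, 6, -22, 80, -266, 918, -3140.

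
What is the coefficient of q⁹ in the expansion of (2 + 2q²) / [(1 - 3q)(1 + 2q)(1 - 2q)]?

Partial fractions give a closed form: a_n = (4)·3^n + (1/2)·(-2)^n + (-5/2)·2^n.
At n = 9: a_9 = 77196.

77196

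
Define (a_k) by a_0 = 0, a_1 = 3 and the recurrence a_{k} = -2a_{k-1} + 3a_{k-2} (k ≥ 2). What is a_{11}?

132861

The ordinary generating function has denominator 1 + 2t - 3t^2.
Iterating the recurrence: a_0,…,a_{11} = 0, 3, -6, 21, -60, 183, -546, 1641, -4920, 14763, -44286, 132861.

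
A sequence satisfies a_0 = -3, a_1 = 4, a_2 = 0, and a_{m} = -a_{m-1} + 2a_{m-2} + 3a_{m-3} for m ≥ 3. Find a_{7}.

-29

The ordinary generating function has denominator 1 + y - 2y^2 - 3y^3.
Iterating the recurrence: a_0,…,a_{7} = -3, 4, 0, -1, 13, -15, 38, -29.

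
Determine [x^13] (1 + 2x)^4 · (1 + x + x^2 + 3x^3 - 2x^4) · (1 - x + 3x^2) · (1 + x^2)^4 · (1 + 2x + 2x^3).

(1 + 2x)^4 has coefficients 1,8,24,32,16 for degrees 0…4.
(1 + x + x^2 + 3x^3 - 2x^4) has coefficients 1,1,1,3,-2,0,0,0,0,0,0,0,0,0 for degrees 0…13.
Multiplying by (1 - x + 3x^2) gives running coefficients 1,0,3,5,-2,11,-6,0,0,0,0,0,0,0 for degrees 0…13.
Multiplying by (1 + x^2)^4 gives running coefficients 1,0,7,5,16,31,8,74,-23,86,-41,49,-26,11 for degrees 0…13.
Finally multiplying by (1 + 2x + 2x^3), the product of all factors after the first has coefficients 1,2,7,21,26,77,80,122,187,56,279,-79,244,-123 for degrees 0…13.
[x^13] = 1·(-123) + 8·244 + 24·(-79) + 32·279 + 16·56 = 9757.

9757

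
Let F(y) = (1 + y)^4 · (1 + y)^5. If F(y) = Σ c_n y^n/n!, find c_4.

3024

The EGF product rule gives c_4 = Σ_{k_1+k_2=4} C(4; k_1,k_2) · ∏ g_i(k_i), where (1+y)^4 gives the falling factorial (4)_k; (1+y)^5 gives the falling factorial (5)_k.
g_1(k) for k = 0…4: 1, 4, 12, 24, 24.
g_2(k) for k = 0…4: 1, 5, 20, 60, 120.
c_4 = Σ_k C(4,k)·g_1(k)·g_2(4−k) = 1·1·120 + 4·4·60 + 6·12·20 + 4·24·5 + 1·24·1 = 120 + 960 + 1440 + 480 + 24 = 3024.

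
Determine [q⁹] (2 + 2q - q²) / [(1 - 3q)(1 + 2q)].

30027

The denominator gives the recurrence a_n = a_(n−1) + 6a_(n−2) for n ≥ 3; the numerator fixes a_0 = 2, a_1 = 4, a_2 = 15.
Iterating: 2, 4, 15, 39, 129, 363, 1137, 3315, 10137, 30027, so a_9 = 30027.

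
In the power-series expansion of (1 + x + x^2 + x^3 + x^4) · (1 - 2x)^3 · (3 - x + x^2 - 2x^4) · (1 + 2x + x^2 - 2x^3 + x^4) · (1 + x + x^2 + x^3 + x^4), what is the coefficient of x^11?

-100

(1 + x + x^2 + x^3 + x^4) has coefficients 1,1,1,1,1 for degrees 0…4.
(1 - 2x)^3 has coefficients 1,-6,12,-8,0,0,0,0,0,0,0,0 for degrees 0…11.
Multiplying by (3 - x + x^2 - 2x^4) gives running coefficients 3,-19,43,-42,18,4,-24,16,0,0,0,0 for degrees 0…11.
Multiplying by (1 + 2x + x^2 - 2x^3 + x^4) gives running coefficients 3,-13,8,19,18,-107,129,-106,18,68,-56,16 for degrees 0…11.
Finally multiplying by (1 + x + x^2 + x^3 + x^4), the product of all factors after the first has coefficients 3,-10,-2,17,35,-75,67,-47,-48,2,53,-60 for degrees 0…11.
[x^11] = 1·(-60) + 1·53 + 1·2 + 1·(-48) + 1·(-47) = -100.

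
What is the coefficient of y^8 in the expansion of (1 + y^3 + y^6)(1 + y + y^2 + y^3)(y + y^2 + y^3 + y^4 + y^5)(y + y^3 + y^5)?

(1 + y^3 + y^6) has coefficients 1,0,0,1,0,0,1 for degrees 0…6.
(1 + y + y^2 + y^3) has coefficients 1,1,1,1,0,0,0,0,0 for degrees 0…8.
Multiplying by (y + y^2 + y^3 + y^4 + y^5) gives running coefficients 0,1,2,3,4,4,3,2,1 for degrees 0…8.
Finally multiplying by (y + y^3 + y^5), the product of all factors after the first has coefficients 0,0,1,2,4,6,8,9,9 for degrees 0…8.
[y^8] = 1·9 + 1·6 + 1·1 = 16.

16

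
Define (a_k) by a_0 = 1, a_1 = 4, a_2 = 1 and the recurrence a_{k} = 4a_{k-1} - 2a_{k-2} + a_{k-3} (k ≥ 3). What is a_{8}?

The ordinary generating function has denominator 1 - 4q + 2q^2 - q^3.
Iterating the recurrence: a_0,…,a_{8} = 1, 4, 1, -3, -10, -33, -115, -404, -1419.

-1419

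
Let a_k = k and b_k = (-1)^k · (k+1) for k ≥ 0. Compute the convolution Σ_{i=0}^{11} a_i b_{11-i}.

The convolution is the x^11 coefficient of A(x)B(x).
Σ = 0·(-12) + 1·11 + 2·(-10) + 3·9 + 4·(-8) + 5·7 + 6·(-6) + 7·5 + 8·(-4) + 9·3 + 10·(-2) + 11·1 = 6.

6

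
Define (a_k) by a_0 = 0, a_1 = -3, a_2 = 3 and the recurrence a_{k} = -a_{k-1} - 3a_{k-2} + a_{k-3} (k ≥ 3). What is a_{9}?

393

The ordinary generating function has denominator 1 + q + 3q^2 - q^3.
Iterating the recurrence: a_0,…,a_{9} = 0, -3, 3, 6, -18, 3, 57, -84, -84, 393.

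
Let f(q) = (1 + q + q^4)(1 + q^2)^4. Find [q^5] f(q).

(1 + q + q^4) has coefficients 1,1,0,0,1 for degrees 0…4.
(1 + q^2)^4 has coefficients 1,0,4,0,6,0 for degrees 0…5.
[q^5] = 1·0 + 1·6 + 1·0 = 6.

6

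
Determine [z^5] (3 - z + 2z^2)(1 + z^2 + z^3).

(3 - z + 2z^2) has coefficients 3,-1,2 for degrees 0…2.
(1 + z^2 + z^3) has coefficients 1,0,1,1,0,0 for degrees 0…5.
[z^5] = 3·0 − 1·0 + 2·1 = 2.

2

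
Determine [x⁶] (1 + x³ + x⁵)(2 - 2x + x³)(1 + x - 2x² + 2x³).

(1 + x³ + x⁵) has coefficients 1,0,0,1,0,1 for degrees 0…5.
(2 - 2x + x³) has coefficients 2,-2,0,1,0,0,0 for degrees 0…6.
Finally multiplying by (1 + x - 2x² + 2x³), the product of all factors after the first has coefficients 2,0,-6,9,-3,-2,2 for degrees 0…6.
[x⁶] = 1·2 + 1·9 + 1·0 = 11.

11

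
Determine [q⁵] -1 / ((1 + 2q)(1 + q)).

63

The denominator gives the recurrence a_n = −3a_(n−1) − 2a_(n−2) for n ≥ 2; the numerator fixes a_0 = -1, a_1 = 3.
Iterating: -1, 3, -7, 15, -31, 63, so a_5 = 63.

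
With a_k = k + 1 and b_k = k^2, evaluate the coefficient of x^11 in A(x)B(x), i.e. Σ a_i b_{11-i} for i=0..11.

1716

Write out a_i and b_{11-i} for i = 0,…,11 and sum the products.
Σ = 1·121 + 2·100 + 3·81 + 4·64 + 5·49 + 6·36 + 7·25 + 8·16 + 9·9 + 10·4 + 11·1 + 12·0 = 1716.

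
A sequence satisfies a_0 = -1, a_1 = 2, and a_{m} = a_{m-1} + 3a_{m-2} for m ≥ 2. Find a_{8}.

143

The ordinary generating function has denominator 1 - y - 3y^2.
Iterating the recurrence: a_0,…,a_{8} = -1, 2, -1, 5, 2, 17, 23, 74, 143.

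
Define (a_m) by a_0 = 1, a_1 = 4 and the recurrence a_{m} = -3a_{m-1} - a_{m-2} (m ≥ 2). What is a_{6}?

-631

The ordinary generating function has denominator 1 + 3y + y^2.
Iterating the recurrence: a_0,…,a_{6} = 1, 4, -13, 35, -92, 241, -631.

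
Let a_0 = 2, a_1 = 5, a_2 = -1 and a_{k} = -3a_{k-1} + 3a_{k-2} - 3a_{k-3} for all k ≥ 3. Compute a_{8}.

-12510

The ordinary generating function has denominator 1 + 3q - 3q^2 + 3q^3.
Iterating the recurrence: a_0,…,a_{8} = 2, 5, -1, 12, -54, 201, -801, 3168, -12510.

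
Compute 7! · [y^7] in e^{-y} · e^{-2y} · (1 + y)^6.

The EGF product rule gives c_7 = Σ_{k_1+k_2+k_3=7} C(7; k_1,k_2,k_3) · ∏ g_i(k_i), where e^{-y} gives (-1)^k; e^{-2y} gives (-2)^k; (1+y)^6 gives the falling factorial (6)_k.
g_1(k) for k = 0…7: 1, -1, 1, -1, 1, -1, 1, -1.
g_2(k) for k = 0…7: 1, -2, 4, -8, 16, -32, 64, -128.
g_3(k) for k = 0…7: 1, 6, 30, 120, 360, 720, 720, 0.
First combine the last two factors: h(k) = Σ_j C(k,j)·g_2(j)·g_3(k−j) for k = 0…7: 1, 4, 10, 4, -56, -32, 592, -800.
c_7 = Σ_k C(7,k)·g_1(k)·h(7−k) = 1·1·(-800) + 7·(-1)·592 + 21·1·(-32) + 35·(-1)·(-56) + 35·1·4 + 21·(-1)·10 + 7·1·4 + 1·(-1)·1 = −800 − 4144 − 672 + 1960 + 140 − 210 + 28 − 1 = -3699.

-3699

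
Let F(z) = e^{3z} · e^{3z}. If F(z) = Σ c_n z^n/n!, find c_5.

The EGF product rule gives c_5 = Σ_{k_1+k_2=5} C(5; k_1,k_2) · ∏ g_i(k_i), where e^{3z} gives (3)^k; e^{3z} gives (3)^k.
g_1(k) for k = 0…5: 1, 3, 9, 27, 81, 243.
g_2(k) for k = 0…5: 1, 3, 9, 27, 81, 243.
c_5 = Σ_k C(5,k)·g_1(k)·g_2(5−k) = 1·1·243 + 5·3·81 + 10·9·27 + 10·27·9 + 5·81·3 + 1·243·1 = 243 + 1215 + 2430 + 2430 + 1215 + 243 = 7776.

7776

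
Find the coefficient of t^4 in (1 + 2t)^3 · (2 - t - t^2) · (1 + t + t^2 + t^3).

(1 + 2t)^3 has coefficients 1,6,12,8 for degrees 0…3.
(2 - t - t^2) has coefficients 2,-1,-1,0,0 for degrees 0…4.
Finally multiplying by (1 + t + t^2 + t^3), the product of all factors after the first has coefficients 2,1,0,0,-2 for degrees 0…4.
[t^4] = 1·(-2) + 6·0 + 12·0 + 8·1 = 6.

6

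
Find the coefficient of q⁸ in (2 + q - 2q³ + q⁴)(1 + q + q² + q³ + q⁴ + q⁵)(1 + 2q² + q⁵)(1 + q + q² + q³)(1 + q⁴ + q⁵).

(2 + q - 2q³ + q⁴) has coefficients 2,1,0,-2,1 for degrees 0…4.
(1 + q + q² + q³ + q⁴ + q⁵) has coefficients 1,1,1,1,1,1,0,0,0 for degrees 0…8.
Multiplying by (1 + 2q² + q⁵) gives running coefficients 1,1,3,3,3,4,3,3,1 for degrees 0…8.
Multiplying by (1 + q + q² + q³) gives running coefficients 1,2,5,8,10,13,13,13,11 for degrees 0…8.
Finally multiplying by (1 + q⁴ + q⁵), the product of all factors after the first has coefficients 1,2,5,8,11,16,20,26,29 for degrees 0…8.
[q⁸] = 2·29 + 1·26 − 2·16 + 1·11 = 63.

63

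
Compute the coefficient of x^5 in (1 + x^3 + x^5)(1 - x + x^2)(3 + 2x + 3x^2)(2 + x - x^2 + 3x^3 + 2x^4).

(1 + x^3 + x^5) has coefficients 1,0,0,1,0,1 for degrees 0…5.
(1 - x + x^2) has coefficients 1,-1,1,0,0,0 for degrees 0…5.
Multiplying by (3 + 2x + 3x^2) gives running coefficients 3,-1,4,-1,3,0 for degrees 0…5.
Finally multiplying by (2 + x - x^2 + 3x^3 + 2x^4), the product of all factors after the first has coefficients 6,1,4,12,4,14 for degrees 0…5.
[x^5] = 1·14 + 1·4 + 1·6 = 24.

24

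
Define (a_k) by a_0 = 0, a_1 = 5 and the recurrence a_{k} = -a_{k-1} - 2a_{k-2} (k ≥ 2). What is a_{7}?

The ordinary generating function has denominator 1 + x + 2x^2.
Iterating the recurrence: a_0,…,a_{7} = 0, 5, -5, -5, 15, -5, -25, 35.

35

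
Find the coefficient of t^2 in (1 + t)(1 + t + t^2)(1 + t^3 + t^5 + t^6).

2

(1 + t) has coefficients 1,1 for degrees 0…1.
(1 + t + t^2) has coefficients 1,1,1 for degrees 0…2.
Finally multiplying by (1 + t^3 + t^5 + t^6), the product of all factors after the first has coefficients 1,1,1 for degrees 0…2.
[t^2] = 1·1 + 1·1 = 2.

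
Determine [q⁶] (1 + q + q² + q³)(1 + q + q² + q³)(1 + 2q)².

21

(1 + q + q² + q³) has coefficients 1,1,1,1 for degrees 0…3.
(1 + q + q² + q³) has coefficients 1,1,1,1,0,0,0 for degrees 0…6.
Finally multiplying by (1 + 2q)², the product of all factors after the first has coefficients 1,5,9,9,8,4,0 for degrees 0…6.
[q⁶] = 1·0 + 1·4 + 1·8 + 1·9 = 21.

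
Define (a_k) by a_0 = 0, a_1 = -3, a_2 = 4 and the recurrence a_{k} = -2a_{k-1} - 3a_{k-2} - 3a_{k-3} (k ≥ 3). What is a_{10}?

67

The ordinary generating function has denominator 1 + 2q + 3q^2 + 3q^3.
Iterating the recurrence: a_0,…,a_{10} = 0, -3, 4, 1, -5, -5, 22, -14, -23, 22, 67.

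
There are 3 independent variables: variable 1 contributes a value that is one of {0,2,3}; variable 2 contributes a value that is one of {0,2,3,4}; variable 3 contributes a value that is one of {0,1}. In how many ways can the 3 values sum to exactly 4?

The generating function for the choices is (1 + z² + z³)·(1 + z² + z³ + z⁴)·(1 + z); the count is [z⁴].
(1 + z² + z³) has coefficients 1,0,1,1 for degrees 0…3.
(1 + z² + z³ + z⁴) has coefficients 1,0,1,1,1 for degrees 0…4.
Finally multiplying by (1 + z), the product of all factors after the first has coefficients 1,1,1,2,2 for degrees 0…4.
[z⁴] = 1·2 + 1·1 + 1·1 = 4.

4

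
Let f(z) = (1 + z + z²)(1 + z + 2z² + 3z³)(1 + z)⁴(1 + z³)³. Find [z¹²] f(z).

(1 + z + z²) has coefficients 1,1,1 for degrees 0…2.
(1 + z + 2z² + 3z³) has coefficients 1,1,2,3,0,0,0,0,0,0,0,0,0 for degrees 0…12.
Multiplying by (1 + z)⁴ gives running coefficients 1,5,12,21,29,27,14,3,0,0,0,0,0 for degrees 0…12.
Finally multiplying by (1 + z³)³, the product of all factors after the first has coefficients 1,5,12,24,44,63,80,105,117,106,101,93,63 for degrees 0…12.
[z¹²] = 1·63 + 1·93 + 1·101 = 257.

257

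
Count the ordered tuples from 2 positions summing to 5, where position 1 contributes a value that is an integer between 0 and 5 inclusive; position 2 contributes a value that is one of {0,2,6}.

2

The generating function for the choices is (1 + q + q² + q³ + q⁴ + q⁵)·(1 + q² + q⁶); the count is [q⁵].
(1 + q + q² + q³ + q⁴ + q⁵) has coefficients 1,1,1,1,1,1 for degrees 0…5.
(1 + q² + q⁶) has coefficients 1,0,1,0,0,0 for degrees 0…5.
[q⁵] = 1·0 + 1·0 + 1·0 + 1·1 + 1·0 + 1·1 = 2.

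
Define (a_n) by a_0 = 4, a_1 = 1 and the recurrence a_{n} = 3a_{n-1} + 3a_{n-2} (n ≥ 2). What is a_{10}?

557685

The ordinary generating function has denominator 1 - 3t - 3t^2.
Iterating the recurrence: a_0,…,a_{10} = 4, 1, 15, 48, 189, 711, 2700, 10233, 38799, 147096, 557685.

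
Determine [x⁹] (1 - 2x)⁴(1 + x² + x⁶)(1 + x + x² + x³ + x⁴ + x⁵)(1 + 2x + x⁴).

(1 - 2x)⁴ has coefficients 1,-8,24,-32,16 for degrees 0…4.
(1 + x² + x⁶) has coefficients 1,0,1,0,0,0,1,0,0,0 for degrees 0…9.
Multiplying by (1 + x + x² + x³ + x⁴ + x⁵) gives running coefficients 1,1,2,2,2,2,2,2,1,1 for degrees 0…9.
Finally multiplying by (1 + 2x + x⁴), the product of all factors after the first has coefficients 1,3,4,6,7,7,8,8,7,5 for degrees 0…9.
[x⁹] = 1·5 − 8·7 + 24·8 − 32·8 + 16·7 = -3.

-3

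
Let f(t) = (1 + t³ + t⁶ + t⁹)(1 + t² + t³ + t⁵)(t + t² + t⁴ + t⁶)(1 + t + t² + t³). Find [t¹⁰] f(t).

21

(1 + t³ + t⁶ + t⁹) has coefficients 1,0,0,1,0,0,1,0,0,1 for degrees 0…9.
(1 + t² + t³ + t⁵) has coefficients 1,0,1,1,0,1,0,0,0,0,0 for degrees 0…10.
Multiplying by (t + t² + t⁴ + t⁶) gives running coefficients 0,1,1,1,3,1,3,2,1,2,0 for degrees 0…10.
Finally multiplying by (1 + t + t² + t³), the product of all factors after the first has coefficients 0,1,2,3,6,6,8,9,7,8,5 for degrees 0…10.
[t¹⁰] = 1·5 + 1·9 + 1·6 + 1·1 = 21.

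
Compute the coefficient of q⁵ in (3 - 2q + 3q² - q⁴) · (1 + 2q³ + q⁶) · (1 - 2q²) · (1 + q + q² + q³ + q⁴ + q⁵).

-9

(3 - 2q + 3q² - q⁴) has coefficients 3,-2,3,0,-1 for degrees 0…4.
(1 + 2q³ + q⁶) has coefficients 1,0,0,2,0,0 for degrees 0…5.
Multiplying by (1 - 2q²) gives running coefficients 1,0,-2,2,0,-4 for degrees 0…5.
Finally multiplying by (1 + q + q² + q³ + q⁴ + q⁵), the product of all factors after the first has coefficients 1,1,-1,1,1,-3 for degrees 0…5.
[q⁵] = 3·(-3) − 2·1 + 3·1 − 1·1 = -9.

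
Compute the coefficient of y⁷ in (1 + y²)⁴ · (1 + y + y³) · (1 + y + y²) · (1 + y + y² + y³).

(1 + y²)⁴ has coefficients 1,0,4,0,6,0,4,0 for degrees 0…7.
(1 + y + y³) has coefficients 1,1,0,1,0,0,0,0 for degrees 0…7.
Multiplying by (1 + y + y²) gives running coefficients 1,2,2,2,1,1,0,0 for degrees 0…7.
Finally multiplying by (1 + y + y² + y³), the product of all factors after the first has coefficients 1,3,5,7,7,6,4,2 for degrees 0…7.
[y⁷] = 1·2 + 4·6 + 6·7 + 4·3 = 80.

80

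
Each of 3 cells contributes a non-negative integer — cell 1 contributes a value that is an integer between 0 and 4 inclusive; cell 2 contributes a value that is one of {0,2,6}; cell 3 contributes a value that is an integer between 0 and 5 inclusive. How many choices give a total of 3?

6

The generating function for the choices is (1 + q + q² + q³ + q⁴)·(1 + q² + q⁶)·(1 + q + q² + q³ + q⁴ + q⁵); the count is [q³].
(1 + q + q² + q³ + q⁴) has coefficients 1,1,1,1 for degrees 0…3.
(1 + q² + q⁶) has coefficients 1,0,1,0 for degrees 0…3.
Finally multiplying by (1 + q + q² + q³ + q⁴ + q⁵), the product of all factors after the first has coefficients 1,1,2,2 for degrees 0…3.
[q³] = 1·2 + 1·2 + 1·1 + 1·1 = 6.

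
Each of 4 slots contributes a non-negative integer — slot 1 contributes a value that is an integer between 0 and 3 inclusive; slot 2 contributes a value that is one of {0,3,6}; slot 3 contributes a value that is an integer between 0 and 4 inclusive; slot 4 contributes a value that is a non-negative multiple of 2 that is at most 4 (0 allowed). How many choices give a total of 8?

19

The generating function for the choices is (1 + x + x^2 + x^3)·(1 + x^3 + x^6)·(1 + x + x^2 + x^3 + x^4)·(1 + x^2 + x^4); the count is [x^8].
(1 + x + x^2 + x^3) has coefficients 1,1,1,1 for degrees 0…3.
(1 + x^3 + x^6) has coefficients 1,0,0,1,0,0,1,0,0 for degrees 0…8.
Multiplying by (1 + x + x^2 + x^3 + x^4) gives running coefficients 1,1,1,2,2,1,2,2,1 for degrees 0…8.
Finally multiplying by (1 + x^2 + x^4), the product of all factors after the first has coefficients 1,1,2,3,4,4,5,5,5 for degrees 0…8.
[x^8] = 1·5 + 1·5 + 1·5 + 1·4 = 19.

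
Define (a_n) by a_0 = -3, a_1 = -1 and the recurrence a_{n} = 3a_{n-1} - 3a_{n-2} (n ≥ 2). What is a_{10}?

-1215

The ordinary generating function has denominator 1 - 3y + 3y^2.
Iterating the recurrence: a_0,…,a_{10} = -3, -1, 6, 21, 45, 72, 81, 27, -162, -567, -1215.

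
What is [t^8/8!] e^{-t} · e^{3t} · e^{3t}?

390625

The EGF product rule gives c_8 = Σ_{k_1+k_2+k_3=8} C(8; k_1,k_2,k_3) · ∏ g_i(k_i), where e^{-t} gives (-1)^k; e^{3t} gives (3)^k; e^{3t} gives (3)^k.
g_1(k) for k = 0…8: 1, -1, 1, -1, 1, -1, 1, -1, 1.
g_2(k) for k = 0…8: 1, 3, 9, 27, 81, 243, 729, 2187, 6561.
g_3(k) for k = 0…8: 1, 3, 9, 27, 81, 243, 729, 2187, 6561.
First combine the last two factors: h(k) = Σ_j C(k,j)·g_2(j)·g_3(k−j) for k = 0…8: 1, 6, 36, 216, 1296, 7776, 46656, 279936, 1679616.
c_8 = Σ_k C(8,k)·g_1(k)·h(8−k) = 1·1·1679616 + 8·(-1)·279936 + 28·1·46656 + 56·(-1)·7776 + 70·1·1296 + 56·(-1)·216 + 28·1·36 + 8·(-1)·6 + 1·1·1 = 1679616 − 2239488 + 1306368 − 435456 + 90720 − 12096 + 1008 − 48 + 1 = 390625.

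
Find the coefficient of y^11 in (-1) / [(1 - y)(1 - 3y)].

Partial fractions give a closed form: a_n = (1/2)·1^n + (-3/2)·3^n.
At n = 11: a_11 = -265720.

-265720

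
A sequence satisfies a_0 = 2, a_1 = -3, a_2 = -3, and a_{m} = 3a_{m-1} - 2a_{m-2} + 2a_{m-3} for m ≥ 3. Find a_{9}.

The ordinary generating function has denominator 1 - 3x + 2x^2 - 2x^3.
Iterating the recurrence: a_0,…,a_{9} = 2, -3, -3, 1, 3, 1, -1, 1, 7, 17.

17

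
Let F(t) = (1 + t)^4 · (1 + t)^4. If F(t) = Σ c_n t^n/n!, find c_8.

40320

The EGF product rule gives c_8 = Σ_{k_1+k_2=8} C(8; k_1,k_2) · ∏ g_i(k_i), where (1+t)^4 gives the falling factorial (4)_k; (1+t)^4 gives the falling factorial (4)_k.
g_1(k) for k = 0…8: 1, 4, 12, 24, 24, 0, 0, 0, 0.
g_2(k) for k = 0…8: 1, 4, 12, 24, 24, 0, 0, 0, 0.
c_8 = Σ_k C(8,k)·g_1(k)·g_2(8−k) = 70·24·24 = 40320.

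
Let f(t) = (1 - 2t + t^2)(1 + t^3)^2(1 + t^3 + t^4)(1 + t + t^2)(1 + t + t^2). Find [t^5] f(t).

0

(1 - 2t + t^2) has coefficients 1,-2,1 for degrees 0…2.
(1 + t^3)^2 has coefficients 1,0,0,2,0,0 for degrees 0…5.
Multiplying by (1 + t^3 + t^4) gives running coefficients 1,0,0,3,1,0 for degrees 0…5.
Multiplying by (1 + t + t^2) gives running coefficients 1,1,1,3,4,4 for degrees 0…5.
Finally multiplying by (1 + t + t^2), the product of all factors after the first has coefficients 1,2,3,5,8,11 for degrees 0…5.
[t^5] = 1·11 − 2·8 + 1·5 = 0.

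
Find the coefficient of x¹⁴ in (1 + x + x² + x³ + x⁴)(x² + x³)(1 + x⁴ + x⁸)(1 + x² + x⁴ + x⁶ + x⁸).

(1 + x + x² + x³ + x⁴) has coefficients 1,1,1,1,1 for degrees 0…4.
(x² + x³) has coefficients 0,0,1,1,0,0,0,0,0,0,0,0,0,0,0 for degrees 0…14.
Multiplying by (1 + x⁴ + x⁸) gives running coefficients 0,0,1,1,0,0,1,1,0,0,1,1,0,0,0 for degrees 0…14.
Finally multiplying by (1 + x² + x⁴ + x⁶ + x⁸), the product of all factors after the first has coefficients 0,0,1,1,1,1,2,2,2,2,3,3,2,2,2 for degrees 0…14.
[x¹⁴] = 1·2 + 1·2 + 1·2 + 1·3 + 1·3 = 12.

12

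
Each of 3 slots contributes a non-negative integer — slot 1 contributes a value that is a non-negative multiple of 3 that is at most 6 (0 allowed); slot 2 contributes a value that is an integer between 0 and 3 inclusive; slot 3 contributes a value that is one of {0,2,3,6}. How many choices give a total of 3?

4

The generating function for the choices is (1 + q³ + q⁶)·(1 + q + q² + q³)·(1 + q² + q³ + q⁶); the count is [q³].
(1 + q³ + q⁶) has coefficients 1,0,0,1 for degrees 0…3.
(1 + q + q² + q³) has coefficients 1,1,1,1 for degrees 0…3.
Finally multiplying by (1 + q² + q³ + q⁶), the product of all factors after the first has coefficients 1,1,2,3 for degrees 0…3.
[q³] = 1·3 + 1·1 = 4.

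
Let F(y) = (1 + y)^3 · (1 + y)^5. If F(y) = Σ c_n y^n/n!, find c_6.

The EGF product rule gives c_6 = Σ_{k_1+k_2=6} C(6; k_1,k_2) · ∏ g_i(k_i), where (1+y)^3 gives the falling factorial (3)_k; (1+y)^5 gives the falling factorial (5)_k.
g_1(k) for k = 0…6: 1, 3, 6, 6, 0, 0, 0.
g_2(k) for k = 0…6: 1, 5, 20, 60, 120, 120, 0.
c_6 = Σ_k C(6,k)·g_1(k)·g_2(6−k) = 6·3·120 + 15·6·120 + 20·6·60 = 2160 + 10800 + 7200 = 20160.

20160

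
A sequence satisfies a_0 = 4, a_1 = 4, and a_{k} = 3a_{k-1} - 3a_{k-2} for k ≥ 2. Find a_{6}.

-108

The ordinary generating function has denominator 1 - 3x + 3x^2.
Iterating the recurrence: a_0,…,a_{6} = 4, 4, 0, -12, -36, -72, -108.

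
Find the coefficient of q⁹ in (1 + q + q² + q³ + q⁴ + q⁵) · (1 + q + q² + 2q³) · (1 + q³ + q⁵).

9

(1 + q + q² + q³ + q⁴ + q⁵) has coefficients 1,1,1,1,1,1 for degrees 0…5.
(1 + q + q² + 2q³) has coefficients 1,1,1,2,0,0,0,0,0,0 for degrees 0…9.
Finally multiplying by (1 + q³ + q⁵), the product of all factors after the first has coefficients 1,1,1,3,1,2,3,1,2,0 for degrees 0…9.
[q⁹] = 1·0 + 1·2 + 1·1 + 1·3 + 1·2 + 1·1 = 9.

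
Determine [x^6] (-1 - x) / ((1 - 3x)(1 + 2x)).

Partial fractions give a closed form: a_n = (-4/5)·3^n + (-1/5)·(-2)^n.
At n = 6: a_6 = -596.

-596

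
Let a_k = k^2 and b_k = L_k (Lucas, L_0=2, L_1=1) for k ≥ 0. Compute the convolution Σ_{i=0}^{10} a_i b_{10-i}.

Write out a_i and b_{10-i} for i = 0,…,10 and sum the products.
Σ = 0·123 + 1·76 + 4·47 + 9·29 + 16·18 + 25·11 + 36·7 + 49·4 + 64·3 + 81·1 + 100·2 = 2009.

2009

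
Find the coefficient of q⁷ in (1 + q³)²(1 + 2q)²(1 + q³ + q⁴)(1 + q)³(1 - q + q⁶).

(1 + q³)² has coefficients 1,0,0,2,0,0,1 for degrees 0…6.
(1 + 2q)² has coefficients 1,4,4,0,0,0,0,0 for degrees 0…7.
Multiplying by (1 + q³ + q⁴) gives running coefficients 1,4,4,1,5,8,4,0 for degrees 0…7.
Multiplying by (1 + q)³ gives running coefficients 1,7,19,26,24,30,44,41 for degrees 0…7.
Finally multiplying by (1 - q + q⁶), the product of all factors after the first has coefficients 1,6,12,7,-2,6,15,4 for degrees 0…7.
[q⁷] = 1·4 + 2·(-2) + 1·6 = 6.

6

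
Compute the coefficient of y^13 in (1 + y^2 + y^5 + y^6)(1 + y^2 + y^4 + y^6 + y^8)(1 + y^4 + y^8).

3

(1 + y^2 + y^5 + y^6) has coefficients 1,0,1,0,0,1,1 for degrees 0…6.
(1 + y^2 + y^4 + y^6 + y^8) has coefficients 1,0,1,0,1,0,1,0,1,0,0,0,0,0 for degrees 0…13.
Finally multiplying by (1 + y^4 + y^8), the product of all factors after the first has coefficients 1,0,1,0,2,0,2,0,3,0,2,0,2,0 for degrees 0…13.
[y^13] = 1·0 + 1·0 + 1·3 + 1·0 = 3.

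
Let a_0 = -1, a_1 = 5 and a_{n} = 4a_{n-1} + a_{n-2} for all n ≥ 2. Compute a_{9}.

467861

The ordinary generating function has denominator 1 - 4q - q^2.
Iterating the recurrence: a_0,…,a_{9} = -1, 5, 19, 81, 343, 1453, 6155, 26073, 110447, 467861.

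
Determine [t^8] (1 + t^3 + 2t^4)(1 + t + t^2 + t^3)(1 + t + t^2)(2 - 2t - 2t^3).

(1 + t^3 + 2t^4) has coefficients 1,0,0,1,2 for degrees 0…4.
(1 + t + t^2 + t^3) has coefficients 1,1,1,1,0,0,0,0,0 for degrees 0…8.
Multiplying by (1 + t + t^2) gives running coefficients 1,2,3,3,2,1,0,0,0 for degrees 0…8.
Finally multiplying by (2 - 2t - 2t^3), the product of all factors after the first has coefficients 2,2,2,-2,-6,-8,-8,-4,-2 for degrees 0…8.
[t^8] = 1·(-2) + 1·(-8) + 2·(-6) = -22.

-22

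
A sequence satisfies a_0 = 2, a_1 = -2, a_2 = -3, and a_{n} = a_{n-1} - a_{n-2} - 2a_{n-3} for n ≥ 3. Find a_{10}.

The ordinary generating function has denominator 1 - q + q^2 + 2q^3.
Iterating the recurrence: a_0,…,a_{10} = 2, -2, -3, -5, 2, 13, 21, 4, -43, -89, -54.

-54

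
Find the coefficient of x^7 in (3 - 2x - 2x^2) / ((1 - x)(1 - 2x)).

The denominator gives the recurrence a_n = 3a_(n−1) − 2a_(n−2) for n ≥ 3; the numerator fixes a_0 = 3, a_1 = 7, a_2 = 13.
Iterating: 3, 7, 13, 25, 49, 97, 193, 385, so a_7 = 385.

385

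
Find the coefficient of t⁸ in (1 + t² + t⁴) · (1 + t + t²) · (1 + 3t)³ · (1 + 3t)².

(1 + t² + t⁴) has coefficients 1,0,1,0,1 for degrees 0…4.
(1 + t + t²) has coefficients 1,1,1,0,0,0,0,0,0 for degrees 0…8.
Multiplying by (1 + 3t)³ gives running coefficients 1,10,37,63,54,27,0,0,0 for degrees 0…8.
Finally multiplying by (1 + 3t)², the product of all factors after the first has coefficients 1,16,106,375,765,918,648,243,0 for degrees 0…8.
[t⁸] = 1·0 + 1·648 + 1·765 = 1413.

1413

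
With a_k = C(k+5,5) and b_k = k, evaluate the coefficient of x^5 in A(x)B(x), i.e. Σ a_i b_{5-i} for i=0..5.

The convolution is the x^5 coefficient of A(x)B(x).
Σ = 1·5 + 6·4 + 21·3 + 56·2 + 126·1 + 252·0 = 330.

330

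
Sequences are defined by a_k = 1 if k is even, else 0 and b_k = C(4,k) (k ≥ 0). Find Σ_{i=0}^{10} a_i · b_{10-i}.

Write out a_i and b_{10-i} for i = 0,…,10 and sum the products.
Σ = 1·0 + 0·0 + 1·0 + 0·0 + 1·0 + 0·0 + 1·1 + 0·4 + 1·6 + 0·4 + 1·1 = 8.

8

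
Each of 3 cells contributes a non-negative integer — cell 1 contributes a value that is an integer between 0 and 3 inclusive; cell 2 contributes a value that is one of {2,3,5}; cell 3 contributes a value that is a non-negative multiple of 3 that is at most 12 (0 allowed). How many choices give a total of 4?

The generating function for the choices is (1 + z + z^2 + z^3)·(z^2 + z^3 + z^5)·(1 + z^3 + z^6 + z^9 + z^12); the count is [z^4].
(1 + z + z^2 + z^3) has coefficients 1,1,1,1 for degrees 0…3.
(z^2 + z^3 + z^5) has coefficients 0,0,1,1,0 for degrees 0…4.
Finally multiplying by (1 + z^3 + z^6 + z^9 + z^12), the product of all factors after the first has coefficients 0,0,1,1,0 for degrees 0…4.
[z^4] = 1·0 + 1·1 + 1·1 + 1·0 = 2.

2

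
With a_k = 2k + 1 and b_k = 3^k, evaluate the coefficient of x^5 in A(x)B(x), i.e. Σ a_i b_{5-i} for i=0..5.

722

Write out a_i and b_{5-i} for i = 0,…,5 and sum the products.
Σ = 1·243 + 3·81 + 5·27 + 7·9 + 9·3 + 11·1 = 722.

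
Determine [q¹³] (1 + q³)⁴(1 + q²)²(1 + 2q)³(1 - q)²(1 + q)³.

(1 + q³)⁴ has coefficients 1,0,0,4,0,0,6,0,0,4,0,0,1 for degrees 0…12.
(1 + q²)² has coefficients 1,0,2,0,1,0,0,0,0,0,0,0,0,0 for degrees 0…13.
Multiplying by (1 + 2q)³ gives running coefficients 1,6,14,20,25,22,12,8,0,0,0,0,0,0 for degrees 0…13.
Multiplying by (1 - q)² gives running coefficients 1,4,3,-2,-1,-8,-7,6,-4,8,0,0,0,0 for degrees 0…13.
Finally multiplying by (1 + q)³, the product of all factors after the first has coefficients 1,7,18,20,6,-14,-36,-40,-15,7,18,20,8,0 for degrees 0…13.
[q¹³] = 1·0 + 4·18 + 6·(-40) + 4·6 + 1·7 = -137.

-137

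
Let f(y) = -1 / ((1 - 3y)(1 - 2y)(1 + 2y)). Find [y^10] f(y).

-105469

Partial fractions give a closed form: a_n = (-9/5)·3^n + (1)·2^n + (-1/5)·(-2)^n.
At n = 10: a_10 = -105469.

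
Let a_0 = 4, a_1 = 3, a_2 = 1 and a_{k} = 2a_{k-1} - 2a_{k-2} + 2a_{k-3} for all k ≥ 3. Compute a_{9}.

88

The ordinary generating function has denominator 1 - 2x + 2x^2 - 2x^3.
Iterating the recurrence: a_0,…,a_{9} = 4, 3, 1, 4, 12, 18, 20, 28, 52, 88.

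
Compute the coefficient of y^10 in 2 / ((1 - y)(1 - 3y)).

Partial fractions give a closed form: a_n = (-1)·1^n + (3)·3^n.
At n = 10: a_10 = 177146.

177146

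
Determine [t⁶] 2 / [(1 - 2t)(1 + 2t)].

Partial fractions give a closed form: a_n = (1)·2^n + (1)·(-2)^n.
At n = 6: a_6 = 128.

128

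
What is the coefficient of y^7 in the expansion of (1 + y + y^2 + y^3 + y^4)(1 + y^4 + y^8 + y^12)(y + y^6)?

2

(1 + y + y^2 + y^3 + y^4) has coefficients 1,1,1,1,1 for degrees 0…4.
(1 + y^4 + y^8 + y^12) has coefficients 1,0,0,0,1,0,0,0 for degrees 0…7.
Finally multiplying by (y + y^6), the product of all factors after the first has coefficients 0,1,0,0,0,1,1,0 for degrees 0…7.
[y^7] = 1·0 + 1·1 + 1·1 + 1·0 + 1·0 = 2.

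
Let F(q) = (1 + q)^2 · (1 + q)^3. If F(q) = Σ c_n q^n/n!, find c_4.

120

The EGF product rule gives c_4 = Σ_{k_1+k_2=4} C(4; k_1,k_2) · ∏ g_i(k_i), where (1+q)^2 gives the falling factorial (2)_k; (1+q)^3 gives the falling factorial (3)_k.
g_1(k) for k = 0…4: 1, 2, 2, 0, 0.
g_2(k) for k = 0…4: 1, 3, 6, 6, 0.
c_4 = Σ_k C(4,k)·g_1(k)·g_2(4−k) = 4·2·6 + 6·2·6 = 48 + 72 = 120.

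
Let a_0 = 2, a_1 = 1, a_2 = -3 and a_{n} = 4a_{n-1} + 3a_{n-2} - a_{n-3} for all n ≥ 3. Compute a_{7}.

The ordinary generating function has denominator 1 - 4t - 3t^2 + t^3.
Iterating the recurrence: a_0,…,a_{7} = 2, 1, -3, -11, -54, -246, -1135, -5224.

-5224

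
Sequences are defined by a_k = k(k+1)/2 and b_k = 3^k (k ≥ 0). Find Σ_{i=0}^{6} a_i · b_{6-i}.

The convolution is the x^6 coefficient of A(x)B(x).
Σ = 0·729 + 1·243 + 3·81 + 6·27 + 10·9 + 15·3 + 21·1 = 804.

804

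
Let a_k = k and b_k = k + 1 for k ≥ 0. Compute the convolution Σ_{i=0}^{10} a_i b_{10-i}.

220

The convolution is the x^10 coefficient of A(x)B(x).
Σ = 0·11 + 1·10 + 2·9 + 3·8 + 4·7 + 5·6 + 6·5 + 7·4 + 8·3 + 9·2 + 10·1 = 220.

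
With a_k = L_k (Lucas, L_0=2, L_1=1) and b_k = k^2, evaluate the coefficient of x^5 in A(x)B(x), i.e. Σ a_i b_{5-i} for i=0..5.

The convolution is the x^5 coefficient of A(x)B(x).
Σ = 2·25 + 1·16 + 3·9 + 4·4 + 7·1 + 11·0 = 116.

116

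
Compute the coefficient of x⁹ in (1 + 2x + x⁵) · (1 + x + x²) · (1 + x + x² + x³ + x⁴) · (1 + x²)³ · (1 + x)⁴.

936

(1 + 2x + x⁵) has coefficients 1,2,0,0,0,1 for degrees 0…5.
(1 + x + x²) has coefficients 1,1,1,0,0,0,0,0,0,0 for degrees 0…9.
Multiplying by (1 + x + x² + x³ + x⁴) gives running coefficients 1,2,3,3,3,2,1,0,0,0 for degrees 0…9.
Multiplying by (1 + x²)³ gives running coefficients 1,2,6,9,15,17,20,17,15,9 for degrees 0…9.
Finally multiplying by (1 + x)⁴, the product of all factors after the first has coefficients 1,6,20,49,96,157,220,268,286,268 for degrees 0…9.
[x⁹] = 1·268 + 2·286 + 1·96 = 936.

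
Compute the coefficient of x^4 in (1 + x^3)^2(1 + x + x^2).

2

(1 + x^3)^2 has coefficients 1,0,0,2,0 for degrees 0…4.
(1 + x + x^2) has coefficients 1,1,1,0,0 for degrees 0…4.
[x^4] = 1·0 + 2·1 = 2.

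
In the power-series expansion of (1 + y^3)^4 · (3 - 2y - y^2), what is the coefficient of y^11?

(1 + y^3)^4 has coefficients 1,0,0,4,0,0,6,0,0,4,0,0 for degrees 0…11.
(3 - 2y - y^2) has coefficients 3,-2,-1,0,0,0,0,0,0,0,0,0 for degrees 0…11.
[y^11] = 1·0 + 4·0 + 6·0 + 4·(-1) = -4.

-4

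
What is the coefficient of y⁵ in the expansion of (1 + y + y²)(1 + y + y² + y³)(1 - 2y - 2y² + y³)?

(1 + y + y²) has coefficients 1,1,1 for degrees 0…2.
(1 + y + y² + y³) has coefficients 1,1,1,1,0,0 for degrees 0…5.
Finally multiplying by (1 - 2y - 2y² + y³), the product of all factors after the first has coefficients 1,-1,-3,-2,-3,-1 for degrees 0…5.
[y⁵] = 1·(-1) + 1·(-3) + 1·(-2) = -6.

-6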